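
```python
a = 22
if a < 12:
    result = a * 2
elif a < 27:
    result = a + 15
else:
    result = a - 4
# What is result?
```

Trace:
`a = 22` → a = 22
`if a < 12: ...` → a < 12 is False, a < 27 is True → result = 37
So result = 37

Answer: 37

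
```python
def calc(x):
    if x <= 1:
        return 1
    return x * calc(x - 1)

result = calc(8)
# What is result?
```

calc(8) = 8 * 7 * 6 * 5 * 4 * 3 * 2 * 1 = 40320

Answer: 40320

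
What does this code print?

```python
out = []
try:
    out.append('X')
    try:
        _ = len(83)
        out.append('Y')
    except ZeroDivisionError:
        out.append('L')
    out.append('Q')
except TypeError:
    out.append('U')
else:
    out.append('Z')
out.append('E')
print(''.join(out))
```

Execution trace: 'X' (try body) → 'U' (except TypeError) → 'E' (after the try/except). Output: XUE

Answer: XUE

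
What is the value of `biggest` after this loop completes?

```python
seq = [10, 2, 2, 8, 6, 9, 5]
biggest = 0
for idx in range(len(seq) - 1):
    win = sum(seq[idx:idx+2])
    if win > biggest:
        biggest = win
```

Max sum of 2-element window in [10, 2, 2, 8, 6, 9, 5]
`biggest` takes the values: 0 → 12 → 14 → 15

Answer: 15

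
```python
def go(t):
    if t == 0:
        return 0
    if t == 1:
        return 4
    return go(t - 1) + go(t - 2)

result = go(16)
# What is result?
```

Build up from base cases: go(0)=0, go(1)=4, go(2)=4, go(3)=8, go(4)=12, go(5)=20, go(6)=32, ..., go(16)=3948

Answer: 3948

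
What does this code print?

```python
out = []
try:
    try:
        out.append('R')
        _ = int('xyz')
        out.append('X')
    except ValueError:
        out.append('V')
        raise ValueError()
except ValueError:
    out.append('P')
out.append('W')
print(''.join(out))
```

Execution trace: 'R' (try body) → 'V' (except ValueError) → 'P' (outer except ValueError) → 'W' (after the try/except). Output: RVPW

Answer: RVPW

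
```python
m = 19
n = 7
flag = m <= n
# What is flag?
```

Trace:
`m = 19` → m = 19
`n = 7` → n = 7
`flag = m <= n` → flag = False
So flag = False

Answer: False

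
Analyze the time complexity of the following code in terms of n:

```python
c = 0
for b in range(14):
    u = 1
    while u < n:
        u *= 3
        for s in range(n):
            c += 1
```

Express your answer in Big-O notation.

Each loop level contributes: 1 × log n × n. Multiplying the contributions gives O(n log n).

Answer: O(n log n)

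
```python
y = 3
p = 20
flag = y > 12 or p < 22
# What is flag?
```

Trace:
`y = 3` → y = 3
`p = 20` → p = 20
`flag = y > 12 or p < 22` → flag = True
So flag = True

Answer: True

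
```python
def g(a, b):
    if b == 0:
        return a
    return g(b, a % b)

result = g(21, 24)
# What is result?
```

g(21, 24) -> g(24, 21) -> g(21, 3) -> g(3, 0) -> 3

Answer: 3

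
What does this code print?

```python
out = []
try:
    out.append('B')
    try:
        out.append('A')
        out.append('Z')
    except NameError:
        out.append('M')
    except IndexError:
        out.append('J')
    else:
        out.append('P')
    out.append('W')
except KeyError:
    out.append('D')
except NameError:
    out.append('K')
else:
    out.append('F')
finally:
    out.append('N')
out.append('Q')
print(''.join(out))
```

Execution trace: 'B' (try body) → 'A' (inner try body) → 'Z' (inner try body, no exception) → 'P' (inner else) → 'W' (try body, no exception) → 'F' (else) → 'N' (finally) → 'Q' (after the try/except). Output: BAZPWFNQ

Answer: BAZPWFNQ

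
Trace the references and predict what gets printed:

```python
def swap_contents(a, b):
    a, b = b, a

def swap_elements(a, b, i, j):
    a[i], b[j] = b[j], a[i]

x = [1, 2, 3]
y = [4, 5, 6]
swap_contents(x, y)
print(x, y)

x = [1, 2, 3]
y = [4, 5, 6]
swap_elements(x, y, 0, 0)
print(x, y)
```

Key concept: parameter rebinding vs mutation.
Step by step:
`x = [1, 2, 3]` → x = [1, 2, 3]
`y = [4, 5, 6]` → y = [4, 5, 6]
`swap_contents(x, y)` → no visible change to tracked variables
`print(x, y)` → prints [1, 2, 3] [4, 5, 6]
`x = [1, 2, 3]` → x = [1, 2, 3]
`y = [4, 5, 6]` → y = [4, 5, 6]
`swap_elements(x, y, 0, 0)` → x = [4, 2, 3]; y = [1, 5, 6]
`print(x, y)` → prints [4, 2, 3] [1, 5, 6]

Answer:
[1, 2, 3] [4, 5, 6]
[4, 2, 3] [1, 5, 6]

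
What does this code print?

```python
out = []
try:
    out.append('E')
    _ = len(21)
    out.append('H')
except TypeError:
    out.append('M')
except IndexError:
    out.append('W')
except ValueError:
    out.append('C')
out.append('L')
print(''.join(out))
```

Execution trace: 'E' (try body) → 'M' (except TypeError) → 'L' (after the try/except). Output: EML

Answer: EML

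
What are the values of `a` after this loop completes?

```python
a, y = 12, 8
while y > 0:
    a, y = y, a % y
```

GCD of 12 and 8
`a` takes the values: 12 → 8 → 4

Answer: 4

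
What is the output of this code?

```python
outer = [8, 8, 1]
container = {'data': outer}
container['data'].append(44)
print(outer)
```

Key concept: dict holds reference to list.
Step by step:
`outer = [8, 8, 1]` → outer = [8, 8, 1]
`container = {'data': outer}` → container = {'data': [8, 8, 1]}
`container['data'].append(44)` → outer = [8, 8, 1, 44]; container = {'data': [8, 8, 1, 44]}
`print(outer)` → prints [8, 8, 1, 44]

Answer: [8, 8, 1, 44]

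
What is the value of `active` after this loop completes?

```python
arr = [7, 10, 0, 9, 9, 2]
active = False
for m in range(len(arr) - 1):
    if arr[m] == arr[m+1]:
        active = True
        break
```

Check consecutive duplicates in [7, 10, 0, 9, 9, 2]
`active` takes the values: False → True

Answer: True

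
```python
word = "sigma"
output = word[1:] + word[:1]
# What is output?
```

Trace:
`word = "sigma"` → word = 'sigma'
`output = word[1:] + word[:1]` → output = 'igmas'
So output = 'igmas'

Answer: 'igmas'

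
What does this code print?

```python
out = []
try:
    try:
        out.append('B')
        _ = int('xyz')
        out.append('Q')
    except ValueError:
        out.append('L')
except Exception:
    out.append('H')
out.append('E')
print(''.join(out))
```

Execution trace: 'B' (inner try body) → 'L' (inner except ValueError) → 'E' (after the try/except). Output: BLE

Answer: BLE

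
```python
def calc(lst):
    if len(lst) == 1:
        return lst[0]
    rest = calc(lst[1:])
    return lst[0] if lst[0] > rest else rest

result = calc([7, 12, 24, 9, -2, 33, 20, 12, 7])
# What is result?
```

Recursive max over [7, 12, 24, 9, -2, 33, 20, 12, 7] = 33

Answer: 33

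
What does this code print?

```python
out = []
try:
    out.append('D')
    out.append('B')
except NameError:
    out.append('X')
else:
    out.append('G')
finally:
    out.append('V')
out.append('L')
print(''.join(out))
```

Execution trace: 'D' (try body) → 'B' (try body, no exception) → 'G' (else) → 'V' (finally) → 'L' (after the try/except). Output: DBGVL

Answer: DBGVL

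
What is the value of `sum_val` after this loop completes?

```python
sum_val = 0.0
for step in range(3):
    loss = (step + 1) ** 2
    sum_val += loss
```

Sum of squared losses 1² + 2² + ... + 3²
`sum_val` takes the values: 0.0 → 1.0 → 5.0 → 14.0

Answer: 14.0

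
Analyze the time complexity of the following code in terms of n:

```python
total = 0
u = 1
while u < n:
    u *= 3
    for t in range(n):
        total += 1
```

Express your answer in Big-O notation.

Each loop level contributes: log n × n. Multiplying the contributions gives O(n log n).

Answer: O(n log n)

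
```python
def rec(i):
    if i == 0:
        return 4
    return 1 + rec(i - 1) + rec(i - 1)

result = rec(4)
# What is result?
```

rec(i) = 1 + 2·rec(i-1), rec(0)=4. Closed form: (4+1)·2^4 - 1 = 79.

Answer: 79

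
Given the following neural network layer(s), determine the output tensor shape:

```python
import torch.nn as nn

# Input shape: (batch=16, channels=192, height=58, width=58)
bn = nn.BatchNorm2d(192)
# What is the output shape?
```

Input: (16, 192, 58, 58) -> Output: (16, 192, 58, 58)

Answer: (16, 192, 58, 58)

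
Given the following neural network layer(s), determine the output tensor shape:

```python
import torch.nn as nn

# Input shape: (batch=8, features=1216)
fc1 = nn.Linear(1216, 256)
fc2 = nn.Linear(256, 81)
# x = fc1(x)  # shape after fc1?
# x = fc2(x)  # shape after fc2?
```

Input: (8, 1216) -> after fc1: (8, 256) -> Output: (8, 81)

Answer: (8, 81)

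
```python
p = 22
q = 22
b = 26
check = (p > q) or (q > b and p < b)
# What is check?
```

Trace:
`p = 22` → p = 22
`q = 22` → q = 22
`b = 26` → b = 26
`check = (p > q) or (q > b and p < b)` → check = False
So check = False

Answer: False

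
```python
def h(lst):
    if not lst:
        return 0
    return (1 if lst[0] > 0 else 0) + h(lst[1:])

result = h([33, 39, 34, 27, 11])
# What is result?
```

Count of positive elements in [33, 39, 34, 27, 11] = 5

Answer: 5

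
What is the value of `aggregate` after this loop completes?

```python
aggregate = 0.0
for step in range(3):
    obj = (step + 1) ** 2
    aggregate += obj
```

Sum of squared losses 1² + 2² + ... + 3²
`aggregate` takes the values: 0.0 → 1.0 → 5.0 → 14.0

Answer: 14.0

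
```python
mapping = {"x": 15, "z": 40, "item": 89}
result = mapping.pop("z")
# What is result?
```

Trace:
`mapping = {"x": 15, "z": 40, "item": 89}` → mapping = {'x': 15, 'z': 40, 'item': 89}
`result = mapping.pop("z")` → mapping = {'x': 15, 'item': 89}; result = 40
So result = 40

Answer: 40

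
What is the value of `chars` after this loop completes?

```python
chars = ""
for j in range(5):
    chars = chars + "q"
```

Repeat 'q' 5 times
`chars` takes the values: "" → "q" → "qq" → "qqq" → "qqqq" → "qqqqq"

Answer: "qqqqq"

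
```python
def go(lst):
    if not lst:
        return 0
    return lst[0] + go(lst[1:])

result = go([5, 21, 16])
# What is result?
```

5 + 21 + 16 + 0 = 42

Answer: 42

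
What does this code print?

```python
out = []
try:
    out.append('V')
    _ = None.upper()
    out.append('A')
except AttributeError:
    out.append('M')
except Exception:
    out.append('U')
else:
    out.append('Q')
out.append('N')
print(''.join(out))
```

Execution trace: 'V' (try body) → 'M' (except AttributeError) → 'N' (after the try/except). Output: VMN

Answer: VMN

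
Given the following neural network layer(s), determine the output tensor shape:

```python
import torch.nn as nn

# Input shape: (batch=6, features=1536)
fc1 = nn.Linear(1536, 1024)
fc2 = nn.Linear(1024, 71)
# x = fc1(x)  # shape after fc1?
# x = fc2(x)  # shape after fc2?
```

Input: (6, 1536) -> after fc1: (6, 1024) -> Output: (6, 71)

Answer: (6, 71)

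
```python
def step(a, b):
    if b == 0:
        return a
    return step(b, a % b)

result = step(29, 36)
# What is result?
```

step(29, 36) -> step(36, 29) -> step(29, 7) -> step(7, 1) -> step(1, 0) -> 1

Answer: 1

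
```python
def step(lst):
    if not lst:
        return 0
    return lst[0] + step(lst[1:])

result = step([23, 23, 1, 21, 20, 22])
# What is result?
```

23 + 23 + 1 + 21 + 20 + 22 + 0 = 110

Answer: 110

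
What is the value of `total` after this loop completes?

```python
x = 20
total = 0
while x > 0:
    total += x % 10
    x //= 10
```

Sum digits of 20
`total` takes the values: 0 → 2

Answer: 2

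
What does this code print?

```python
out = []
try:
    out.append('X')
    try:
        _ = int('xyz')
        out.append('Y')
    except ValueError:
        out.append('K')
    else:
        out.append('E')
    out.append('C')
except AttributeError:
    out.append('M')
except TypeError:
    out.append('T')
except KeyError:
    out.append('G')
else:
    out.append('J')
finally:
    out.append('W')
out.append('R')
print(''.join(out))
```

Execution trace: 'X' (try body) → 'K' (inner except ValueError) → 'C' (try body, no exception) → 'J' (else) → 'W' (finally) → 'R' (after the try/except). Output: XKCJWR

Answer: XKCJWR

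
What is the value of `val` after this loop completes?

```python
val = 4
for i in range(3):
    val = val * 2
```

Multiply by 2, 3 times: 4 * 2^3 = 32
`val` takes the values: 4 → 8 → 16 → 32

Answer: 32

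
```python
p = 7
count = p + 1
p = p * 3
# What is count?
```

Trace:
`p = 7` → p = 7
`count = p + 1` → count = 8
`p = p * 3` → p = 21
So count = 8

Answer: 8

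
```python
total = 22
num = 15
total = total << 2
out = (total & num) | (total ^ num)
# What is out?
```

Trace:
`total = 22` → total = 22
`num = 15` → num = 15
`total = total << 2` → total = 88
`out = (total & num) | (total ^ num)` → out = 95
So out = 95

Answer: 95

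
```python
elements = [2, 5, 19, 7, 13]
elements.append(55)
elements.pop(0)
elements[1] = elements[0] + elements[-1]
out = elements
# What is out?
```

Trace:
`elements = [2, 5, 19, 7, 13]` → elements = [2, 5, 19, 7, 13]
`elements.append(55)` → elements = [2, 5, 19, 7, 13, 55]
`elements.pop(0)` → elements = [5, 19, 7, 13, 55]
`elements[1] = elements[0] + elements[-1]` → elements = [5, 60, 7, 13, 55]
`out = elements` → out = [5, 60, 7, 13, 55]
So out = [5, 60, 7, 13, 55]

Answer: [5, 60, 7, 13, 55]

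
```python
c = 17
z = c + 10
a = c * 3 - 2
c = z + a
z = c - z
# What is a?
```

Trace:
`c = 17` → c = 17
`z = c + 10` → z = 27
`a = c * 3 - 2` → a = 49
`c = z + a` → c = 76
`z = c - z` → z = 49
So a = 49

Answer: 49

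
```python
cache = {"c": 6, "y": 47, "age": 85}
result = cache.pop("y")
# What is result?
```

Trace:
`cache = {"c": 6, "y": 47, "age": 85}` → cache = {'c': 6, 'y': 47, 'age': 85}
`result = cache.pop("y")` → cache = {'c': 6, 'age': 85}; result = 47
So result = 47

Answer: 47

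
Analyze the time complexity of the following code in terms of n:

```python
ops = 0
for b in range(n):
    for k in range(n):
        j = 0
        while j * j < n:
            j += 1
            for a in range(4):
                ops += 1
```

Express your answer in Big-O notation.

Each loop level contributes: n × n × √n × 1. Multiplying the contributions gives O(n^2√n).

Answer: O(n^2√n)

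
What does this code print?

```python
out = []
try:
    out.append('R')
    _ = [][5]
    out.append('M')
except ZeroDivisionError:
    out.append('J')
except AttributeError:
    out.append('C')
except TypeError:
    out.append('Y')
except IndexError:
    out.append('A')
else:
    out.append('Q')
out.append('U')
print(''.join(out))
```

Execution trace: 'R' (try body) → 'A' (except IndexError) → 'U' (after the try/except). Output: RAU

Answer: RAU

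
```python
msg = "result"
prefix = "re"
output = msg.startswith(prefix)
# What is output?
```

Trace:
`msg = "result"` → msg = 'result'
`prefix = "re"` → prefix = 're'
`output = msg.startswith(prefix)` → output = True
So output = True

Answer: True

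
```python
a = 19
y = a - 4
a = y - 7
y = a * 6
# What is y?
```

Trace:
`a = 19` → a = 19
`y = a - 4` → y = 15
`a = y - 7` → a = 8
`y = a * 6` → y = 48
So y = 48

Answer: 48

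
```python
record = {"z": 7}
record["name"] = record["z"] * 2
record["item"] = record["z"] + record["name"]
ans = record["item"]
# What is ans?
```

Trace:
`record = {"z": 7}` → record = {'z': 7}
`record["name"] = record["z"] * 2` → record = {'z': 7, 'name': 14}
`record["item"] = record["z"] + record["name"]` → record = {'z': 7, 'name': 14, 'item': 21}
`ans = record["item"]` → ans = 21
So ans = 21

Answer: 21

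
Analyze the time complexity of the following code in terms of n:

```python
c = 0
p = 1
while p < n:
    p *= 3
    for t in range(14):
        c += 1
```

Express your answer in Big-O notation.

Each loop level contributes: log n × 1. Multiplying the contributions gives O(log n).

Answer: O(log n)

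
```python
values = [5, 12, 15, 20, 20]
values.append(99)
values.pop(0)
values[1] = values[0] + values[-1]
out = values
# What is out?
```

Trace:
`values = [5, 12, 15, 20, 20]` → values = [5, 12, 15, 20, 20]
`values.append(99)` → values = [5, 12, 15, 20, 20, 99]
`values.pop(0)` → values = [12, 15, 20, 20, 99]
`values[1] = values[0] + values[-1]` → values = [12, 111, 20, 20, 99]
`out = values` → out = [12, 111, 20, 20, 99]
So out = [12, 111, 20, 20, 99]

Answer: [12, 111, 20, 20, 99]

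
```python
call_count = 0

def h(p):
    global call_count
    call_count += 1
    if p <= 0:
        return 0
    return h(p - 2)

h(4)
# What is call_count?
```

Linear recursion stepping by 2: 3 calls from p=4 down to ≤0.

Answer: 3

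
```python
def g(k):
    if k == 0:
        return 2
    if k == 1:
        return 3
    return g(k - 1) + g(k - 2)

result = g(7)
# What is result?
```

Build up from base cases: g(0)=2, g(1)=3, g(2)=5, g(3)=8, g(4)=13, g(5)=21, g(6)=34, ..., g(7)=55

Answer: 55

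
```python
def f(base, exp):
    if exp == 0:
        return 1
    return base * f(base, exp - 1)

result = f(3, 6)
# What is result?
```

f(3, 6) = 3 * 3 * 3 * 3 * 3 * 3 = 729

Answer: 729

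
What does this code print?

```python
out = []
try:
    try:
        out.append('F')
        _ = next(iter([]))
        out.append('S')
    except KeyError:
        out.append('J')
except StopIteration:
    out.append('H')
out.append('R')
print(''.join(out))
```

Execution trace: 'F' (try body) → 'H' (outer except StopIteration) → 'R' (after the try/except). Output: FHR

Answer: FHR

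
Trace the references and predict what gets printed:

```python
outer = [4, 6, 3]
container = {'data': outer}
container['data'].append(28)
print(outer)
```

Key concept: dict holds reference to list.
Step by step:
`outer = [4, 6, 3]` → outer = [4, 6, 3]
`container = {'data': outer}` → container = {'data': [4, 6, 3]}
`container['data'].append(28)` → outer = [4, 6, 3, 28]; container = {'data': [4, 6, 3, 28]}
`print(outer)` → prints [4, 6, 3, 28]

Answer: [4, 6, 3, 28]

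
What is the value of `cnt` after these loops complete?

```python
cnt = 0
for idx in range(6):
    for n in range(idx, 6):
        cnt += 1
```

Upper triangle: 6 + 5 + ... + 1
`cnt` takes the values: 0 → 1 → 2 → 3 → 4 → 5 → 6 → 7 → 8 → 9 → 10 → 11 → 12 → 13 → 14 → 15 → 16 → 17 → 18 → 19 → 20 → 21

Answer: 21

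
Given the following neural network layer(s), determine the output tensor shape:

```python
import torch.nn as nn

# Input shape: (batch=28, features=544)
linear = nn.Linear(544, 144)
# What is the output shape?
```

Input: (28, 544) -> Output: (28, 144)

Answer: (28, 144)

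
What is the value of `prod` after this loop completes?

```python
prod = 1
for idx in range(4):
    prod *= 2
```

2^4 = 16
`prod` takes the values: 1 → 2 → 4 → 8 → 16

Answer: 16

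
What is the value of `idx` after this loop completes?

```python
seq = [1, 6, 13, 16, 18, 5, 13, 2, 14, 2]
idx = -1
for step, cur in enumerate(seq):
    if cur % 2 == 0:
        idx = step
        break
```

First even number index in [1, 6, 13, 16, 18, 5, 13, 2, 14, 2]
`idx` takes the values: -1 → 1

Answer: 1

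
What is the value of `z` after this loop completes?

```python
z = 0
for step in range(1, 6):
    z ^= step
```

XOR of 1 to 5
`z` takes the values: 0 → 1 → 3 → 0 → 4 → 1

Answer: 1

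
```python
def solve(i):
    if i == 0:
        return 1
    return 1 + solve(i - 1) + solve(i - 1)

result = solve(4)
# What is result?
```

solve(i) = 1 + 2·solve(i-1), solve(0)=1. Closed form: (1+1)·2^4 - 1 = 31.

Answer: 31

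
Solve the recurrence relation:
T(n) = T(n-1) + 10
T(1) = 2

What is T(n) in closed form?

Unrolling: T(n) = T(1) + 10·(n-1) = 2 + 10(n-1) = 10n - 8.

Answer: T(n) = 10n - 8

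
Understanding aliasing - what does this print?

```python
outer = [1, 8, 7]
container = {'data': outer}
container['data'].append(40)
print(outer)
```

Key concept: dict holds reference to list.
Step by step:
`outer = [1, 8, 7]` → outer = [1, 8, 7]
`container = {'data': outer}` → container = {'data': [1, 8, 7]}
`container['data'].append(40)` → outer = [1, 8, 7, 40]; container = {'data': [1, 8, 7, 40]}
`print(outer)` → prints [1, 8, 7, 40]

Answer: [1, 8, 7, 40]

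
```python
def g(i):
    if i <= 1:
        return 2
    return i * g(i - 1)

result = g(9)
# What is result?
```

g(9) = 9 * 8 * 7 * 6 * 5 * 4 * 3 * 2 * 2 = 725760

Answer: 725760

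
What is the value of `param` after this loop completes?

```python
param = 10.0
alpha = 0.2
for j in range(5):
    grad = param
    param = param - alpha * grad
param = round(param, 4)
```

Gradient descent: w = 10.0 * (1 - 0.2)^5
`param` takes the values: 10.0 → 8.0 → 6.4 → 5.12 → 4.096 → 3.2768

Answer: 3.2768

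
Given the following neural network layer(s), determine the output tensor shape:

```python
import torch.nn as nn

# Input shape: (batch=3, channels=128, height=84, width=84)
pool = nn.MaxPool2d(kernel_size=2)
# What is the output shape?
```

Input: (3, 128, 84, 84) -> Output: (3, 128, 42, 42)

Answer: (3, 128, 42, 42)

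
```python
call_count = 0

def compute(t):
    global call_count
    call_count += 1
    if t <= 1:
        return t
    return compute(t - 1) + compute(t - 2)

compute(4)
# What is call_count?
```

Calls(t) = 1 + Calls(t-1) + Calls(t-2); Calls(0)=Calls(1)=1. For t=4 this gives 9.

Answer: 9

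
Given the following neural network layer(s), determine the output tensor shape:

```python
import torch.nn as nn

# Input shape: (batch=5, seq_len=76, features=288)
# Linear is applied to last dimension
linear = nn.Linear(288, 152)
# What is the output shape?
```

Input: (5, 76, 288) -> Output: (5, 76, 152)

Answer: (5, 76, 152)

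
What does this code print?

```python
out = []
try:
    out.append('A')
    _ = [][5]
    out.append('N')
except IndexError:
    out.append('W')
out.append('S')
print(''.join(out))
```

Execution trace: 'A' (try body) → 'W' (except IndexError) → 'S' (after the try/except). Output: AWS

Answer: AWS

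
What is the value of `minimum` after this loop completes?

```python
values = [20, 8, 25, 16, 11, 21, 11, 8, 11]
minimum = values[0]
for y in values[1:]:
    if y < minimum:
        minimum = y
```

Minimum of [20, 8, 25, 16, 11, 21, 11, 8, 11]
`minimum` takes the values: 20 → 8

Answer: 8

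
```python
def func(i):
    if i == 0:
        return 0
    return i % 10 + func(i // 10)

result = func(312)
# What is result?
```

Sum of digits of 312: 2 + 1 + 3 = 6

Answer: 6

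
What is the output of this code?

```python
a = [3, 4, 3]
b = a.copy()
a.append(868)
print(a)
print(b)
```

Key concept: list.copy() creates independent copy.
Step by step:
`a = [3, 4, 3]` → a = [3, 4, 3]
`b = a.copy()` → b = [3, 4, 3]
`a.append(868)` → a = [3, 4, 3, 868]
`print(a)` → prints [3, 4, 3, 868]
`print(b)` → prints [3, 4, 3]

Answer:
[3, 4, 3, 868]
[3, 4, 3]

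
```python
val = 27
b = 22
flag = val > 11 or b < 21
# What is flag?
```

Trace:
`val = 27` → val = 27
`b = 22` → b = 22
`flag = val > 11 or b < 21` → flag = True
So flag = True

Answer: True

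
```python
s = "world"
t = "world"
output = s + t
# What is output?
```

Trace:
`s = "world"` → s = 'world'
`t = "world"` → t = 'world'
`output = s + t` → output = 'worldworld'
So output = 'worldworld'

Answer: 'worldworld'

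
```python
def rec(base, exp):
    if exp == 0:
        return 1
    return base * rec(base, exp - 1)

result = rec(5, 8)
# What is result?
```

rec(5, 8) = 5 * 5 * 5 * 5 * 5 * 5 * 5 * 5 = 390625

Answer: 390625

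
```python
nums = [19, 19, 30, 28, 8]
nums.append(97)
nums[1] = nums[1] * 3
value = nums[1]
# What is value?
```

Trace:
`nums = [19, 19, 30, 28, 8]` → nums = [19, 19, 30, 28, 8]
`nums.append(97)` → nums = [19, 19, 30, 28, 8, 97]
`nums[1] = nums[1] * 3` → nums = [19, 57, 30, 28, 8, 97]
`value = nums[1]` → value = 57
So value = 57

Answer: 57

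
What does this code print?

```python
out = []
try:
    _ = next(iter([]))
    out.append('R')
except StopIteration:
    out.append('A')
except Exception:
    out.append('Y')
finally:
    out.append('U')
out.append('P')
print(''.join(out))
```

Execution trace: 'A' (except StopIteration) → 'U' (finally) → 'P' (after the try/except). Output: AUP

Answer: AUP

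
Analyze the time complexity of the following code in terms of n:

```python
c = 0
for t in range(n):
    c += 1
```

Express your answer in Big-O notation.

Each loop level contributes: n. Multiplying the contributions gives O(n).

Answer: O(n)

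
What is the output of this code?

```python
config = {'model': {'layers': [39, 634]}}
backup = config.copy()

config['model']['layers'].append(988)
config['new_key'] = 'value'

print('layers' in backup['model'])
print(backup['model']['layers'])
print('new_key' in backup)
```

Key concept: shallow copy gotcha with nested dict.
Step by step:
`config = {'model': {'layers': [39, 634]}}` → config = {'model': {'layers': [39, 634]}}
`backup = config.copy()` → backup = {'model': {'layers': [39, 634]}}
`config['model']['layers'].append(988)` → config = {'model': {'layers': [39, 634, 988]}}; backup = {'model': {'layers': [39, 634, 988]}}
`config['new_key'] = 'value'` → config = {'model': {'layers': [39, 634, 988]}, 'new_key': 'value'}
`print('layers' in backup['model'])` → prints True
`print(backup['model']['layers'])` → prints [39, 634, 988]
`print('new_key' in backup)` → prints False

Answer:
True
[39, 634, 988]
False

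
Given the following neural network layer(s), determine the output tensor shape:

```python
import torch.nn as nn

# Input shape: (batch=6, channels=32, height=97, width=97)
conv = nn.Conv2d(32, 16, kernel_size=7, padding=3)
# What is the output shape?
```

Input: (6, 32, 97, 97) -> Output: (6, 16, 97, 97)

Answer: (6, 16, 97, 97)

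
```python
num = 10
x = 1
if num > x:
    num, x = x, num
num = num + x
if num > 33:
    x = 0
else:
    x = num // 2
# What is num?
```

Trace:
`num = 10` → num = 10
`x = 1` → x = 1
`if num > x: ...` → num > x is True → num = 1; x = 10
`num = num + x` → num = 11
`if num > 33: ...` → num > 33 is False, take else branch → x = 5
So num = 11

Answer: 11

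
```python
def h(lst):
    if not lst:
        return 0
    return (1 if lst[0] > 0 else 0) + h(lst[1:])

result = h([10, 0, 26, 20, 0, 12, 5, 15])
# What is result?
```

Count of positive elements in [10, 0, 26, 20, 0, 12, 5, 15] = 6

Answer: 6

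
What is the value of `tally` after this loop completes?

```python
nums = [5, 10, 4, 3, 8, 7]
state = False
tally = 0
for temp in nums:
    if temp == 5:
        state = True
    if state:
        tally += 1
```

Count elements after first 5 in [5, 10, 4, 3, 8, 7]
`tally` takes the values: 0 → 1 → 2 → 3 → 4 → 5 → 6

Answer: 6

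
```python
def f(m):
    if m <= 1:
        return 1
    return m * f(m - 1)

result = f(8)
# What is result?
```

f(8) = 8 * 7 * 6 * 5 * 4 * 3 * 2 * 1 = 40320

Answer: 40320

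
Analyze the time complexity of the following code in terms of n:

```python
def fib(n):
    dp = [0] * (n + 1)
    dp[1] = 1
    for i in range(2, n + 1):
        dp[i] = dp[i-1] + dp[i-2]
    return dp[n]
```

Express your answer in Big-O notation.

This is Dynamic programming Fibonacci. Time complexity: O(n).

Answer: O(n)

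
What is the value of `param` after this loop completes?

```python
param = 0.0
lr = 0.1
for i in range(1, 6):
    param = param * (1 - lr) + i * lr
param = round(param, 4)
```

Moving average with lr=0.1
`param` takes the values: 0.0 → 0.1 → 0.29 → 0.561 → 0.9049 → 1.31441 → 1.3144

Answer: 1.3144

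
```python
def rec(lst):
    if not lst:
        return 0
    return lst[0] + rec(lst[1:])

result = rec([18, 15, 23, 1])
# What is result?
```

18 + 15 + 23 + 1 + 0 = 57

Answer: 57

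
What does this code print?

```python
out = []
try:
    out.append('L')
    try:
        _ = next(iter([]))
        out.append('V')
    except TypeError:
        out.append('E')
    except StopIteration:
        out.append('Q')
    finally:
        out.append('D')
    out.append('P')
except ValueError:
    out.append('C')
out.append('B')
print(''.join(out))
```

Execution trace: 'L' (try body) → 'Q' (inner except StopIteration) → 'D' (inner finally) → 'P' (try body, no exception) → 'B' (after the try/except). Output: LQDPB

Answer: LQDPB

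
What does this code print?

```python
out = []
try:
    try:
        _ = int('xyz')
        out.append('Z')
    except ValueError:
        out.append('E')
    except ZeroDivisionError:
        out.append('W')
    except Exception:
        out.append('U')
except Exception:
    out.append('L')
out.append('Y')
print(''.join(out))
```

Execution trace: 'E' (inner except ValueError) → 'Y' (after the try/except). Output: EY

Answer: EY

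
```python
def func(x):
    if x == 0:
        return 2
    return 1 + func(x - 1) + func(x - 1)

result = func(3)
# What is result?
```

func(x) = 1 + 2·func(x-1), func(0)=2. Closed form: (2+1)·2^3 - 1 = 23.

Answer: 23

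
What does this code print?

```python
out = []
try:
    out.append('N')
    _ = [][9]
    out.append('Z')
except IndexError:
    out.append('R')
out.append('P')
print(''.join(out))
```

Execution trace: 'N' (try body) → 'R' (except IndexError) → 'P' (after the try/except). Output: NRP

Answer: NRP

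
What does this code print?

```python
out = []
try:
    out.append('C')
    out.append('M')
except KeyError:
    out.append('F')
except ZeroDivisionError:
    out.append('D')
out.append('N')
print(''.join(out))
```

Execution trace: 'C' (try body) → 'M' (try body, no exception) → 'N' (after the try/except). Output: CMN

Answer: CMN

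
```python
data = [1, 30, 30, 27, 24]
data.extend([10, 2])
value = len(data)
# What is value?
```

Trace:
`data = [1, 30, 30, 27, 24]` → data = [1, 30, 30, 27, 24]
`data.extend([10, 2])` → data = [1, 30, 30, 27, 24, 10, 2]
`value = len(data)` → value = 7
So value = 7

Answer: 7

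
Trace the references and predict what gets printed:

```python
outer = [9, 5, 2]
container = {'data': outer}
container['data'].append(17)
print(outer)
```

Key concept: dict holds reference to list.
Step by step:
`outer = [9, 5, 2]` → outer = [9, 5, 2]
`container = {'data': outer}` → container = {'data': [9, 5, 2]}
`container['data'].append(17)` → outer = [9, 5, 2, 17]; container = {'data': [9, 5, 2, 17]}
`print(outer)` → prints [9, 5, 2, 17]

Answer: [9, 5, 2, 17]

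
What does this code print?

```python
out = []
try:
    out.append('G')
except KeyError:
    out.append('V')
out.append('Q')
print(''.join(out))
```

Execution trace: 'G' (try body, no exception) → 'Q' (after the try/except). Output: GQ

Answer: GQ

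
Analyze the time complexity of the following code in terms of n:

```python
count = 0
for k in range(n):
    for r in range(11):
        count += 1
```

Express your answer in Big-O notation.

Each loop level contributes: n × 1. Multiplying the contributions gives O(n).

Answer: O(n)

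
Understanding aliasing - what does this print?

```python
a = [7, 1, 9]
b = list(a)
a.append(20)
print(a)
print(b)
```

Key concept: list() constructor creates copy.
Step by step:
`a = [7, 1, 9]` → a = [7, 1, 9]
`b = list(a)` → b = [7, 1, 9]
`a.append(20)` → a = [7, 1, 9, 20]
`print(a)` → prints [7, 1, 9, 20]
`print(b)` → prints [7, 1, 9]

Answer:
[7, 1, 9, 20]
[7, 1, 9]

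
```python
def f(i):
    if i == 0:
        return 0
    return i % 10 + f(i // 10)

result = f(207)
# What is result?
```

Sum of digits of 207: 7 + 0 + 2 = 9

Answer: 9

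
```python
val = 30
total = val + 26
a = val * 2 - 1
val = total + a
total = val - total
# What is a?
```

Trace:
`val = 30` → val = 30
`total = val + 26` → total = 56
`a = val * 2 - 1` → a = 59
`val = total + a` → val = 115
`total = val - total` → total = 59
So a = 59

Answer: 59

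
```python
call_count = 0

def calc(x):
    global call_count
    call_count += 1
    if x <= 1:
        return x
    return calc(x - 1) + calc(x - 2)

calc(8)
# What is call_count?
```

Calls(x) = 1 + Calls(x-1) + Calls(x-2); Calls(0)=Calls(1)=1. For x=8 this gives 67.

Answer: 67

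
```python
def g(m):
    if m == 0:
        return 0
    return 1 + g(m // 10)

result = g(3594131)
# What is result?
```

Count of digits of 3594131: 7

Answer: 7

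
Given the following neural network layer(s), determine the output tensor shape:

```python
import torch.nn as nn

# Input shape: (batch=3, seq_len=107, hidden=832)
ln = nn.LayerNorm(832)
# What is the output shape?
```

Input: (3, 107, 832) -> Output: (3, 107, 832)

Answer: (3, 107, 832)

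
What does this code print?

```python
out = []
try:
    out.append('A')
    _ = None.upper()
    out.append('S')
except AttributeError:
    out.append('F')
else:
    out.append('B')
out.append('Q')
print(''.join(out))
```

Execution trace: 'A' (try body) → 'F' (except AttributeError) → 'Q' (after the try/except). Output: AFQ

Answer: AFQ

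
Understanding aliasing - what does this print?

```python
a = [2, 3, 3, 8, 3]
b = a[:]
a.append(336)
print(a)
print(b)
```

Key concept: slice [:] creates copy.
Step by step:
`a = [2, 3, 3, 8, 3]` → a = [2, 3, 3, 8, 3]
`b = a[:]` → b = [2, 3, 3, 8, 3]
`a.append(336)` → a = [2, 3, 3, 8, 3, 336]
`print(a)` → prints [2, 3, 3, 8, 3, 336]
`print(b)` → prints [2, 3, 3, 8, 3]

Answer:
[2, 3, 3, 8, 3, 336]
[2, 3, 3, 8, 3]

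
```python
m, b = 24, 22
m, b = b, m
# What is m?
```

Trace:
`m, b = 24, 22` → m = 24; b = 22
`m, b = b, m` → m = 22; b = 24
So m = 22

Answer: 22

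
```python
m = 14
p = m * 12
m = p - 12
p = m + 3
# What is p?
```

Trace:
`m = 14` → m = 14
`p = m * 12` → p = 168
`m = p - 12` → m = 156
`p = m + 3` → p = 159
So p = 159

Answer: 159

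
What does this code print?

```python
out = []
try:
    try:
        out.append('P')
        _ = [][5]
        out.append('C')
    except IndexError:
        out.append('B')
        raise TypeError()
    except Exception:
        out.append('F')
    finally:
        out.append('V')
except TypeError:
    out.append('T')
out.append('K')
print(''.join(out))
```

Execution trace: 'P' (inner try body) → 'B' (inner except IndexError) → 'V' (inner finally) → 'T' (outer except TypeError) → 'K' (after the try/except). Output: PBVTK

Answer: PBVTK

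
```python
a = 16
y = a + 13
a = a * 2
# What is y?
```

Trace:
`a = 16` → a = 16
`y = a + 13` → y = 29
`a = a * 2` → a = 32
So y = 29

Answer: 29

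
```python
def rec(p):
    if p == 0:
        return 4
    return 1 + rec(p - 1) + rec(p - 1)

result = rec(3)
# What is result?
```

rec(p) = 1 + 2·rec(p-1), rec(0)=4. Closed form: (4+1)·2^3 - 1 = 39.

Answer: 39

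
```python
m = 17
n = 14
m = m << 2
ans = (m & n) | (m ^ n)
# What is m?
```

Trace:
`m = 17` → m = 17
`n = 14` → n = 14
`m = m << 2` → m = 68
`ans = (m & n) | (m ^ n)` → ans = 78
So m = 68

Answer: 68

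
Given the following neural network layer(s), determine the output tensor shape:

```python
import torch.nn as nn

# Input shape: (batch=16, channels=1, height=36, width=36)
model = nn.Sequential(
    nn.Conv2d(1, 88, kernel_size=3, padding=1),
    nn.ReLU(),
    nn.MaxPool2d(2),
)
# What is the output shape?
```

Input: (16, 1, 36, 36) -> after Conv2d: (16, 88, 36, 36) -> after ReLU: (16, 88, 36, 36) -> Output: (16, 88, 18, 18)

Answer: (16, 88, 18, 18)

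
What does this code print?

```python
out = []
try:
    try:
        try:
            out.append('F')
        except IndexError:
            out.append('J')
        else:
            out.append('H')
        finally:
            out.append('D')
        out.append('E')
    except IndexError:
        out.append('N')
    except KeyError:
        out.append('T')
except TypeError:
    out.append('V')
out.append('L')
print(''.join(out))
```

Execution trace: 'F' (inner try body, no exception) → 'H' (inner else) → 'D' (inner finally) → 'E' (try body, no exception) → 'L' (after the try/except). Output: FHDEL

Answer: FHDEL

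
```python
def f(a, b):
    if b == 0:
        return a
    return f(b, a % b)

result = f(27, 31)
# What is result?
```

f(27, 31) -> f(31, 27) -> f(27, 4) -> f(4, 3) -> f(3, 1) -> f(1, 0) -> 1

Answer: 1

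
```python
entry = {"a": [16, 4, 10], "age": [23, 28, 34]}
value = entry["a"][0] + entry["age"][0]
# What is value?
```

Trace:
`entry = {"a": [16, 4, 10], "age": [23, 28, 34]}` → entry = {'a': [16, 4, 10], 'age': [23, 28, 34]}
`value = entry["a"][0] + entry["age"][0]` → value = 39
So value = 39

Answer: 39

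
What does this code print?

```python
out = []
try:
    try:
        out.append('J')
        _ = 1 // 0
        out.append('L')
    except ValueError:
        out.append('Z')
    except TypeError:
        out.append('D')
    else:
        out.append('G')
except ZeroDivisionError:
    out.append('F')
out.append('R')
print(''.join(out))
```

Execution trace: 'J' (try body) → 'F' (outer except ZeroDivisionError) → 'R' (after the try/except). Output: JFR

Answer: JFR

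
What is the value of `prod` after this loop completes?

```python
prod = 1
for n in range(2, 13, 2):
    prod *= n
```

Product of even numbers 2 to 12
`prod` takes the values: 1 → 2 → 8 → 48 → 384 → 3840 → 46080

Answer: 46080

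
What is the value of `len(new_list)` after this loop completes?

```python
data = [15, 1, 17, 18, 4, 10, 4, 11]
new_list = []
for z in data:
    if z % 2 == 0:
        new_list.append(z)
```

Count even numbers in [15, 1, 17, 18, 4, 10, 4, 11]
`new_list` takes the values: [] → [18] → [18, 4] → [18, 4, 10] → [18, 4, 10, 4]
So `len(new_list)` = 4

Answer: 4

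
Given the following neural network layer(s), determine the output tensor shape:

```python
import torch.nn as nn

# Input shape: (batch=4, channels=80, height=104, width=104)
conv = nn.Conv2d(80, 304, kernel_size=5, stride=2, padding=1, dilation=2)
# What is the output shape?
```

Input: (4, 80, 104, 104) -> Output: (4, 304, 49, 49)

Answer: (4, 304, 49, 49)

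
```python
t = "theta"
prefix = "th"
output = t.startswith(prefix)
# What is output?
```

Trace:
`t = "theta"` → t = 'theta'
`prefix = "th"` → prefix = 'th'
`output = t.startswith(prefix)` → output = True
So output = True

Answer: True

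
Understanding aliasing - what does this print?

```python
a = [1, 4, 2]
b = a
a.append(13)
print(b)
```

Key concept: basic list aliasing.
Step by step:
`a = [1, 4, 2]` → a = [1, 4, 2]
`b = a` → b = [1, 4, 2] (same object as a)
`a.append(13)` → a = [1, 4, 2, 13] (same object as b); b = [1, 4, 2, 13] (same object as a)
`print(b)` → prints [1, 4, 2, 13]

Answer: [1, 4, 2, 13]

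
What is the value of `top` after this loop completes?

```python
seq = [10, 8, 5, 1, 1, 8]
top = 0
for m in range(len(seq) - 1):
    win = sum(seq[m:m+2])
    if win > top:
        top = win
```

Max sum of 2-element window in [10, 8, 5, 1, 1, 8]
`top` takes the values: 0 → 18

Answer: 18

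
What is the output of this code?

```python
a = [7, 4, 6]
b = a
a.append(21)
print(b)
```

Key concept: basic list aliasing.
Step by step:
`a = [7, 4, 6]` → a = [7, 4, 6]
`b = a` → b = [7, 4, 6] (same object as a)
`a.append(21)` → a = [7, 4, 6, 21] (same object as b); b = [7, 4, 6, 21] (same object as a)
`print(b)` → prints [7, 4, 6, 21]

Answer: [7, 4, 6, 21]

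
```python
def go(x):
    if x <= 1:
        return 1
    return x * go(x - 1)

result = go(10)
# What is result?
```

go(10) = 10 * 9 * 8 * 7 * 6 * 5 * 4 * 3 * 2 * 1 = 3628800

Answer: 3628800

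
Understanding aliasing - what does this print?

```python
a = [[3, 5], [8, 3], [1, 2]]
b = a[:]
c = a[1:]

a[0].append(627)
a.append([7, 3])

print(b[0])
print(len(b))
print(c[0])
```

Key concept: slice with nested mutation.
Step by step:
`a = [[3, 5], [8, 3], [1, 2]]` → a = [[3, 5], [8, 3], [1, 2]]
`b = a[:]` → b = [[3, 5], [8, 3], [1, 2]]
`c = a[1:]` → c = [[8, 3], [1, 2]]
`a[0].append(627)` → a = [[3, 5, 627], [8, 3], [1, 2]]; b = [[3, 5, 627], [8, 3], [1, 2]]
`a.append([7, 3])` → a = [[3, 5, 627], [8, 3], [1, 2], [7, 3]]
`print(b[0])` → prints [3, 5, 627]
`print(len(b))` → prints 3
`print(c[0])` → prints [8, 3]

Answer:
[3, 5, 627]
3
[8, 3]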